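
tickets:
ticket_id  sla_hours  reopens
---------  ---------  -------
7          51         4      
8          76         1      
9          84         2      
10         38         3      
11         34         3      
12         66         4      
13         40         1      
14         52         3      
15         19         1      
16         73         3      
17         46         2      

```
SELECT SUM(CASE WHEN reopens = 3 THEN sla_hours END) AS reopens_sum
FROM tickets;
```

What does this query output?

ticket_id=7: ✗
ticket_id=8: ✗
ticket_id=9: ✗
ticket_id=10: ✓ → 38
ticket_id=11: ✓ → 34
ticket_id=12: ✗
ticket_id=13: ✗
ticket_id=14: ✓ → 52
ticket_id=15: ✗
ticket_id=16: ✓ → 73
ticket_id=17: ✗
reopens_sum = 38 + 34 + 52 + 73 = 197

197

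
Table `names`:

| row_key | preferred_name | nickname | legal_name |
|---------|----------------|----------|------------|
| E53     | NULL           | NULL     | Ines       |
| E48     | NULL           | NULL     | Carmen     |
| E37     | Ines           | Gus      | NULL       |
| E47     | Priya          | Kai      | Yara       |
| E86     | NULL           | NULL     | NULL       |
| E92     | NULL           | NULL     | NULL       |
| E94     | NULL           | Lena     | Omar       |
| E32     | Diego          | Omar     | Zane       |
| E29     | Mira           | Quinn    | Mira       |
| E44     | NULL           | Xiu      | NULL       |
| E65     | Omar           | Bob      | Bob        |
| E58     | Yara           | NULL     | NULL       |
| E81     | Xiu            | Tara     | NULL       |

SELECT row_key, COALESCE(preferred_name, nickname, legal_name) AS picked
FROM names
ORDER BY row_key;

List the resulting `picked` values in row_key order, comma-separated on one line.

row_key=E29: preferred_name=Mira → Mira
row_key=E32: preferred_name=Diego → Diego
row_key=E37: preferred_name=Ines → Ines
row_key=E44: preferred_name=NULL, nickname=Xiu → Xiu
row_key=E47: preferred_name=Priya → Priya
row_key=E48: preferred_name=NULL, nickname=NULL, legal_name=Carmen → Carmen
row_key=E53: preferred_name=NULL, nickname=NULL, legal_name=Ines → Ines
row_key=E58: preferred_name=Yara → Yara
row_key=E65: preferred_name=Omar → Omar
row_key=E81: preferred_name=Xiu → Xiu
row_key=E86: preferred_name=NULL, nickname=NULL, legal_name=NULL (all NULL) → NULL
row_key=E92: preferred_name=NULL, nickname=NULL, legal_name=NULL (all NULL) → NULL
row_key=E94: preferred_name=NULL, nickname=Lena → Lena

Mira, Diego, Ines, Xiu, Priya, Carmen, Ines, Yara, Omar, Xiu, NULL, NULL, Lena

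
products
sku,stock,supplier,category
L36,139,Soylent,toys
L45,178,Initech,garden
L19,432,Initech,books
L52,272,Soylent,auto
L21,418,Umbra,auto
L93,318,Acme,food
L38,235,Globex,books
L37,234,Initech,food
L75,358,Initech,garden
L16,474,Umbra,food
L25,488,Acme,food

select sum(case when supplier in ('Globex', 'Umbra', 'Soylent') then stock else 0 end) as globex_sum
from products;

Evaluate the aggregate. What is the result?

sku=L36: ✓ → 139
sku=L45: ✗
sku=L19: ✗
sku=L52: ✓ → 272
sku=L21: ✓ → 418
sku=L93: ✗
sku=L38: ✓ → 235
sku=L37: ✗
sku=L75: ✗
sku=L16: ✓ → 474
sku=L25: ✗
globex_sum = 139 + 272 + 418 + 235 + 474 = 1538

1538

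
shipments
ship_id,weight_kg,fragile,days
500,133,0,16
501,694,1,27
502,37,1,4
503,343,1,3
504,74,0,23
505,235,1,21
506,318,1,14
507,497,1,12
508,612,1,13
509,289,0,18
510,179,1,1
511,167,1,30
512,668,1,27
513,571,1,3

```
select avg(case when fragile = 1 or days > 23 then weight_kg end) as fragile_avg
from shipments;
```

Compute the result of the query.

ship_id=500: ✗
ship_id=501: ✓ → 694
ship_id=502: ✓ → 37
ship_id=503: ✓ → 343
ship_id=504: ✗
ship_id=505: ✓ → 235
ship_id=506: ✓ → 318
ship_id=507: ✓ → 497
ship_id=508: ✓ → 612
ship_id=509: ✗
ship_id=510: ✓ → 179
ship_id=511: ✓ → 167
ship_id=512: ✓ → 668
ship_id=513: ✓ → 571
fragile_avg = (694 + 37 + 343 + 235 + 318 + 497 + 612 + 179 + 167 + 668 + 571) / 11 = 392.8181818182

392.8181818182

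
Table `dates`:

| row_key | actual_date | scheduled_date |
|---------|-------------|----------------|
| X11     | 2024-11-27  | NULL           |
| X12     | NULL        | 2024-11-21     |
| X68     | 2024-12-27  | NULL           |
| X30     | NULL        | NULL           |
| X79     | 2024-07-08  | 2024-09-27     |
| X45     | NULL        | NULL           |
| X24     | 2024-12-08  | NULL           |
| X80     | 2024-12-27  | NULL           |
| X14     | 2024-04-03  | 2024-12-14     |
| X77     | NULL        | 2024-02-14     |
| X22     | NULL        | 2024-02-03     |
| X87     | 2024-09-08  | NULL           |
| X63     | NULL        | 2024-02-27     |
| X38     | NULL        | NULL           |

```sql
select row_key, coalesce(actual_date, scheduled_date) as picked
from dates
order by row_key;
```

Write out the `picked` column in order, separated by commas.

row_key=X11: actual_date=2024-11-27 → 2024-11-27
row_key=X12: actual_date=NULL, scheduled_date=2024-11-21 → 2024-11-21
row_key=X14: actual_date=2024-04-03 → 2024-04-03
row_key=X22: actual_date=NULL, scheduled_date=2024-02-03 → 2024-02-03
row_key=X24: actual_date=2024-12-08 → 2024-12-08
row_key=X30: actual_date=NULL, scheduled_date=NULL (all NULL) → NULL
row_key=X38: actual_date=NULL, scheduled_date=NULL (all NULL) → NULL
row_key=X45: actual_date=NULL, scheduled_date=NULL (all NULL) → NULL
row_key=X63: actual_date=NULL, scheduled_date=2024-02-27 → 2024-02-27
row_key=X68: actual_date=2024-12-27 → 2024-12-27
row_key=X77: actual_date=NULL, scheduled_date=2024-02-14 → 2024-02-14
row_key=X79: actual_date=2024-07-08 → 2024-07-08
row_key=X80: actual_date=2024-12-27 → 2024-12-27
row_key=X87: actual_date=2024-09-08 → 2024-09-08

2024-11-27, 2024-11-21, 2024-04-03, 2024-02-03, 2024-12-08, NULL, NULL, NULL, 2024-02-27, 2024-12-27, 2024-02-14, 2024-07-08, 2024-12-27, 2024-09-08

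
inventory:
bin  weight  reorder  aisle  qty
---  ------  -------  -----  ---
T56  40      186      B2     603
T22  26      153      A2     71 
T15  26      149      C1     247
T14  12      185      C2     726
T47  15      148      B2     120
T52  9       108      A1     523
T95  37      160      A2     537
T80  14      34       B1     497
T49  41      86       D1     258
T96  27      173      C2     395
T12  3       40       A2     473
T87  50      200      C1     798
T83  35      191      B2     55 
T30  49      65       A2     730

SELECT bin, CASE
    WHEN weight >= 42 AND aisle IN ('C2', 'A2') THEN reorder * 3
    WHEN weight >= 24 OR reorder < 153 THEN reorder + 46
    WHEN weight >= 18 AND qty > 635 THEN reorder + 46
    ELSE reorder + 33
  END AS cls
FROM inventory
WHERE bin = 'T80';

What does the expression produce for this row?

bin = T80: weight=14, reorder=34, aisle=B1, qty=497.
weight >= 42 AND aisle IN ('C2', 'A2') → false
weight >= 24 OR reorder < 153 → true → 80

80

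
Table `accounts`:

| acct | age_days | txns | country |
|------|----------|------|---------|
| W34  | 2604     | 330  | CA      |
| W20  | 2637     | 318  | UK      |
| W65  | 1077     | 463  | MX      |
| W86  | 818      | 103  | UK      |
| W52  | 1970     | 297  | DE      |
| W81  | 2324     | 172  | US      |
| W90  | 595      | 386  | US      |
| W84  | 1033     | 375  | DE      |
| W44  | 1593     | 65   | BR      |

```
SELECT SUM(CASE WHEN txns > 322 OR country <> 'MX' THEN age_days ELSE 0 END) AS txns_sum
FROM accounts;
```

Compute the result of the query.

acct=W34: ✓ → 2604
acct=W20: ✓ → 2637
acct=W65: ✓ → 1077
acct=W86: ✓ → 818
acct=W52: ✓ → 1970
acct=W81: ✓ → 2324
acct=W90: ✓ → 595
acct=W84: ✓ → 1033
acct=W44: ✓ → 1593
txns_sum = 2604 + 2637 + 1077 + 818 + 1970 + 2324 + 595 + 1033 + 1593 = 14651

14651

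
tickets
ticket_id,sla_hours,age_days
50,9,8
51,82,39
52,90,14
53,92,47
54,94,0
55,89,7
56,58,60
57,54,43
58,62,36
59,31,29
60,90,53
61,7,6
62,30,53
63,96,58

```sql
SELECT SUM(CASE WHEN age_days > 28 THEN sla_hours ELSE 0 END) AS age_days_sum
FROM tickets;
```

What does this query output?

ticket_id=50: ✗
ticket_id=51: ✓ → 82
ticket_id=52: ✗
ticket_id=53: ✓ → 92
ticket_id=54: ✗
ticket_id=55: ✗
ticket_id=56: ✓ → 58
ticket_id=57: ✓ → 54
ticket_id=58: ✓ → 62
ticket_id=59: ✓ → 31
ticket_id=60: ✓ → 90
ticket_id=61: ✗
ticket_id=62: ✓ → 30
ticket_id=63: ✓ → 96
age_days_sum = 82 + 92 + 58 + 54 + 62 + 31 + 90 + 30 + 96 = 595

595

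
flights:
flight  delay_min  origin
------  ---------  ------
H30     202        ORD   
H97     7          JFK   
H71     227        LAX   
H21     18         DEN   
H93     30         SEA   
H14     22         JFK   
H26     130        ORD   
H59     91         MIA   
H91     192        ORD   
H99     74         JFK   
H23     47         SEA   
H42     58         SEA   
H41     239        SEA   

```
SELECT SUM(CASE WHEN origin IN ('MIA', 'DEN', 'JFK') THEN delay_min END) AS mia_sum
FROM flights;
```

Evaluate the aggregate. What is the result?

212

flight=H30: ✗
flight=H97: ✓ → 7
flight=H71: ✗
flight=H21: ✓ → 18
flight=H93: ✗
flight=H14: ✓ → 22
flight=H26: ✗
flight=H59: ✓ → 91
flight=H91: ✗
flight=H99: ✓ → 74
flight=H23: ✗
flight=H42: ✗
flight=H41: ✗
mia_sum = 7 + 18 + 22 + 91 + 74 = 212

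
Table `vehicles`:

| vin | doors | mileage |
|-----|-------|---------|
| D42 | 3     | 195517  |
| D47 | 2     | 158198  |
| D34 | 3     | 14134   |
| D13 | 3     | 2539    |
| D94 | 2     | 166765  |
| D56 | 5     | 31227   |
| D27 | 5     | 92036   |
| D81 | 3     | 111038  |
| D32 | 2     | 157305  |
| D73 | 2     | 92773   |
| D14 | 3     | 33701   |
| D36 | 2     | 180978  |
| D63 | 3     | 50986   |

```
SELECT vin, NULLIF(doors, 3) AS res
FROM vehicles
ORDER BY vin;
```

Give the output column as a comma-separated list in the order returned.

vin=D13: doors=3 vs 3: equal → NULL
vin=D14: doors=3 vs 3: equal → NULL
vin=D27: doors=5 vs 3: differ → 5
vin=D32: doors=2 vs 3: differ → 2
vin=D34: doors=3 vs 3: equal → NULL
vin=D36: doors=2 vs 3: differ → 2
vin=D42: doors=3 vs 3: equal → NULL
vin=D47: doors=2 vs 3: differ → 2
vin=D56: doors=5 vs 3: differ → 5
vin=D63: doors=3 vs 3: equal → NULL
vin=D73: doors=2 vs 3: differ → 2
vin=D81: doors=3 vs 3: equal → NULL
vin=D94: doors=2 vs 3: differ → 2

NULL, NULL, 5, 2, NULL, 2, NULL, 2, 5, NULL, 2, NULL, 2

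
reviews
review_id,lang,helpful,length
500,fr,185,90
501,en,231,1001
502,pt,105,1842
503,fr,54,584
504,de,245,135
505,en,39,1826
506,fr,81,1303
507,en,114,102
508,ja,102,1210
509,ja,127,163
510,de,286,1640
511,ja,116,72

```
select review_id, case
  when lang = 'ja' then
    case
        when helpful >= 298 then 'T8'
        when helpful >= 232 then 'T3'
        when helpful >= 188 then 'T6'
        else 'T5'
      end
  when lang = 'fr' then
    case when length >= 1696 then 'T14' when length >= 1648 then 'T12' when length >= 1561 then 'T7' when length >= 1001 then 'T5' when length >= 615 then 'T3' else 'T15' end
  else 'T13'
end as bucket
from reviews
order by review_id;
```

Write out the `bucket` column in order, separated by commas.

T15, T13, T13, T15, T13, T13, T5, T13, T5, T5, T13, T5

review_id=500: lang='fr' → inner[ELSE] → T15
review_id=501: lang='en' → outer ELSE → T13
review_id=502: lang='pt' → outer ELSE → T13
review_id=503: lang='fr' → inner[ELSE] → T15
review_id=504: lang='de' → outer ELSE → T13
review_id=505: lang='en' → outer ELSE → T13
review_id=506: lang='fr' → inner[length >= 1001] → T5
review_id=507: lang='en' → outer ELSE → T13
review_id=508: lang='ja' → inner[ELSE] → T5
review_id=509: lang='ja' → inner[ELSE] → T5
review_id=510: lang='de' → outer ELSE → T13
review_id=511: lang='ja' → inner[ELSE] → T5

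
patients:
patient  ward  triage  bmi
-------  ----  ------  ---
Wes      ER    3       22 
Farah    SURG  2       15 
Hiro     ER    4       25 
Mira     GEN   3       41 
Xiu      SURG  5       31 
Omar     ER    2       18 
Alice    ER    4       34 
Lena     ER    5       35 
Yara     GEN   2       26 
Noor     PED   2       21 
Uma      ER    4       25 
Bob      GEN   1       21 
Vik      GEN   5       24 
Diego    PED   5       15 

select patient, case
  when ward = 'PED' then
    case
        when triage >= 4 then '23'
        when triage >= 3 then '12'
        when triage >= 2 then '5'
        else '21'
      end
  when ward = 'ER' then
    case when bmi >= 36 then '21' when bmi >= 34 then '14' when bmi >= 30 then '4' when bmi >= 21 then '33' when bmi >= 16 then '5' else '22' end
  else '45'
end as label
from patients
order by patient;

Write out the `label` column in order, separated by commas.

patient=Alice: ward='ER' → inner[bmi >= 34] → 14
patient=Bob: ward='GEN' → outer ELSE → 45
patient=Diego: ward='PED' → inner[triage >= 4] → 23
patient=Farah: ward='SURG' → outer ELSE → 45
patient=Hiro: ward='ER' → inner[bmi >= 21] → 33
patient=Lena: ward='ER' → inner[bmi >= 34] → 14
patient=Mira: ward='GEN' → outer ELSE → 45
patient=Noor: ward='PED' → inner[triage >= 2] → 5
patient=Omar: ward='ER' → inner[bmi >= 16] → 5
patient=Uma: ward='ER' → inner[bmi >= 21] → 33
patient=Vik: ward='GEN' → outer ELSE → 45
patient=Wes: ward='ER' → inner[bmi >= 21] → 33
patient=Xiu: ward='SURG' → outer ELSE → 45
patient=Yara: ward='GEN' → outer ELSE → 45

14, 45, 23, 45, 33, 14, 45, 5, 5, 33, 45, 33, 45, 45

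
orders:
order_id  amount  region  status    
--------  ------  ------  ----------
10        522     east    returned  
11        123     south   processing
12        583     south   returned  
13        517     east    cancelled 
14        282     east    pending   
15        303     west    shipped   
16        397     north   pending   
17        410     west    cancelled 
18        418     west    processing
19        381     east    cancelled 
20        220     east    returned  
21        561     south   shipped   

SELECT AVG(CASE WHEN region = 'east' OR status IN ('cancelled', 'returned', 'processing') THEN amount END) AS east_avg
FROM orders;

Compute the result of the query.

order_id=10: ✓ → 522
order_id=11: ✓ → 123
order_id=12: ✓ → 583
order_id=13: ✓ → 517
order_id=14: ✓ → 282
order_id=15: ✗
order_id=16: ✗
order_id=17: ✓ → 410
order_id=18: ✓ → 418
order_id=19: ✓ → 381
order_id=20: ✓ → 220
order_id=21: ✗
east_avg = (522 + 123 + 583 + 517 + 282 + 410 + 418 + 381 + 220) / 9 = 384

384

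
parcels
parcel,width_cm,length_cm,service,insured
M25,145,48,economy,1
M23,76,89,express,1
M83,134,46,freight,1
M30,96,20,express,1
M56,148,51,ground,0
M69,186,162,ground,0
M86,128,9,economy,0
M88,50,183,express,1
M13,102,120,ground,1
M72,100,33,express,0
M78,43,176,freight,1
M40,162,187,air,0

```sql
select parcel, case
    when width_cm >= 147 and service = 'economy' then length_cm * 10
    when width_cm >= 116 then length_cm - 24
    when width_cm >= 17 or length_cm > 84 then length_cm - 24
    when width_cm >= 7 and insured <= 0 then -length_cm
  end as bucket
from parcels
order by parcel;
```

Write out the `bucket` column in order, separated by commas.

parcel=M13: width_cm >= 17 or length_cm > 84 → 96
parcel=M23: width_cm >= 17 or length_cm > 84 → 65
parcel=M25: width_cm >= 116 → 24
parcel=M30: width_cm >= 17 or length_cm > 84 → -4
parcel=M40: width_cm >= 116 → 163
parcel=M56: width_cm >= 116 → 27
parcel=M69: width_cm >= 116 → 138
parcel=M72: width_cm >= 17 or length_cm > 84 → 9
parcel=M78: width_cm >= 17 or length_cm > 84 → 152
parcel=M83: width_cm >= 116 → 22
parcel=M86: width_cm >= 116 → -15
parcel=M88: width_cm >= 17 or length_cm > 84 → 159

96, 65, 24, -4, 163, 27, 138, 9, 152, 22, -15, 159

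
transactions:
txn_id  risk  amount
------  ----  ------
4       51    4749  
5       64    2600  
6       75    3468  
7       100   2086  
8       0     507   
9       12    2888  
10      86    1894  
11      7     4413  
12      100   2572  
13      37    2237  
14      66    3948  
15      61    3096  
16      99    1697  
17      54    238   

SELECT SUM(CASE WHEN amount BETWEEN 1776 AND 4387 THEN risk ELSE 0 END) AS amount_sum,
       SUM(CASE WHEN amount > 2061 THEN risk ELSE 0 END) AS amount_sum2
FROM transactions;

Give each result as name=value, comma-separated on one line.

[amount_sum: amount BETWEEN 1776 AND 4387]
txn_id=4: ✗
txn_id=5: ✓ → 64
txn_id=6: ✓ → 75
txn_id=7: ✓ → 100
txn_id=8: ✗
txn_id=9: ✓ → 12
txn_id=10: ✓ → 86
txn_id=11: ✗
txn_id=12: ✓ → 100
txn_id=13: ✓ → 37
txn_id=14: ✓ → 66
txn_id=15: ✓ → 61
txn_id=16: ✗
txn_id=17: ✗
amount_sum = 64 + 75 + 100 + 12 + 86 + 100 + 37 + 66 + 61 = 601
—
[amount_sum2: amount > 2061]
txn_id=4: ✓ → 51
txn_id=5: ✓ → 64
txn_id=6: ✓ → 75
txn_id=7: ✓ → 100
txn_id=8: ✗
txn_id=9: ✓ → 12
txn_id=10: ✗
txn_id=11: ✓ → 7
txn_id=12: ✓ → 100
txn_id=13: ✓ → 37
txn_id=14: ✓ → 66
txn_id=15: ✓ → 61
txn_id=16: ✗
txn_id=17: ✗
amount_sum2 = 51 + 64 + 75 + 100 + 12 + 7 + 100 + 37 + 66 + 61 = 573

amount_sum=601, amount_sum2=573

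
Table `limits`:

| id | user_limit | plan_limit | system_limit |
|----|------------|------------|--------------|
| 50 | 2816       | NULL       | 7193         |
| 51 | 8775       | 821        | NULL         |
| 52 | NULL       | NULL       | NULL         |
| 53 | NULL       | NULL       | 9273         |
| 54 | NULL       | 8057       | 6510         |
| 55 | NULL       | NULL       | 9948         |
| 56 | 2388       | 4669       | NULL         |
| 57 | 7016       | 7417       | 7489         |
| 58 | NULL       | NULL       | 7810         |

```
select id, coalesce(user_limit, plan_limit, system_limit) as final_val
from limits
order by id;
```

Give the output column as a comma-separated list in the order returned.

id=50: user_limit=2816 → 2816
id=51: user_limit=8775 → 8775
id=52: user_limit=NULL, plan_limit=NULL, system_limit=NULL (all NULL) → NULL
id=53: user_limit=NULL, plan_limit=NULL, system_limit=9273 → 9273
id=54: user_limit=NULL, plan_limit=8057 → 8057
id=55: user_limit=NULL, plan_limit=NULL, system_limit=9948 → 9948
id=56: user_limit=2388 → 2388
id=57: user_limit=7016 → 7016
id=58: user_limit=NULL, plan_limit=NULL, system_limit=7810 → 7810

2816, 8775, NULL, 9273, 8057, 9948, 2388, 7016, 7810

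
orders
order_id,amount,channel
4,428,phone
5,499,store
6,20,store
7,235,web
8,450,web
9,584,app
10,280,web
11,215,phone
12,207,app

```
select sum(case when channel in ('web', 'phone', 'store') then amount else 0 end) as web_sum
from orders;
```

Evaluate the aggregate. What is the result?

order_id=4: ✓ → 428
order_id=5: ✓ → 499
order_id=6: ✓ → 20
order_id=7: ✓ → 235
order_id=8: ✓ → 450
order_id=9: ✗
order_id=10: ✓ → 280
order_id=11: ✓ → 215
order_id=12: ✗
web_sum = 428 + 499 + 20 + 235 + 450 + 280 + 215 = 2127

2127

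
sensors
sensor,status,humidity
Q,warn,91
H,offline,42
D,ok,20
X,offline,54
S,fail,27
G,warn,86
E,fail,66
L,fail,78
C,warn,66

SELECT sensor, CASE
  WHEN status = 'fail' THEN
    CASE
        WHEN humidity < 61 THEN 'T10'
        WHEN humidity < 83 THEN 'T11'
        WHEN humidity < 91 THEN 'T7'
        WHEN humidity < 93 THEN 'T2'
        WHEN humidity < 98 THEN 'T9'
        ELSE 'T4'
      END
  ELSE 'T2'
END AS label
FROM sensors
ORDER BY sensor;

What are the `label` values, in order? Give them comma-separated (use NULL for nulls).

sensor=C: status='warn' → outer ELSE → T2
sensor=D: status='ok' → outer ELSE → T2
sensor=E: status='fail' → inner[humidity < 83] → T11
sensor=G: status='warn' → outer ELSE → T2
sensor=H: status='offline' → outer ELSE → T2
sensor=L: status='fail' → inner[humidity < 83] → T11
sensor=Q: status='warn' → outer ELSE → T2
sensor=S: status='fail' → inner[humidity < 61] → T10
sensor=X: status='offline' → outer ELSE → T2

T2, T2, T11, T2, T2, T11, T2, T10, T2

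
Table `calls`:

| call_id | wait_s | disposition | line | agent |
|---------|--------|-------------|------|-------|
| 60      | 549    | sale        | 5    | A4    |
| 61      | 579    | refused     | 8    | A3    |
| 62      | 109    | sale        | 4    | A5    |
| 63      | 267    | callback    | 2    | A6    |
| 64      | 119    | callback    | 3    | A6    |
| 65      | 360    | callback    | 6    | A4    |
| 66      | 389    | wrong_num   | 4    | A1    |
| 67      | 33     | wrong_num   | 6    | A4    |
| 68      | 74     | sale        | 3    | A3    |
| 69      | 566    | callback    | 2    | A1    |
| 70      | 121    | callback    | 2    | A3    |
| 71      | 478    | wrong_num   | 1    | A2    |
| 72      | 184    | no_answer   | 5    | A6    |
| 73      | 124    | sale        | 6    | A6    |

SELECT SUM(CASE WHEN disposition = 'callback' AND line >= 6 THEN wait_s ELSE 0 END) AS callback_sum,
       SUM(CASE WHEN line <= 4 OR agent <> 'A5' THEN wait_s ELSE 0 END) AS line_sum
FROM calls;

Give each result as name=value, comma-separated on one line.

callback_sum=360, line_sum=3952

[callback_sum: disposition = 'callback' AND line >= 6]
call_id=60: ✗
call_id=61: ✗
call_id=62: ✗
call_id=63: ✗
call_id=64: ✗
call_id=65: ✓ → 360
call_id=66: ✗
call_id=67: ✗
call_id=68: ✗
call_id=69: ✗
call_id=70: ✗
call_id=71: ✗
call_id=72: ✗
call_id=73: ✗
callback_sum = 360
—
[line_sum: line <= 4 OR agent <> 'A5']
call_id=60: ✓ → 549
call_id=61: ✓ → 579
call_id=62: ✓ → 109
call_id=63: ✓ → 267
call_id=64: ✓ → 119
call_id=65: ✓ → 360
call_id=66: ✓ → 389
call_id=67: ✓ → 33
call_id=68: ✓ → 74
call_id=69: ✓ → 566
call_id=70: ✓ → 121
call_id=71: ✓ → 478
call_id=72: ✓ → 184
call_id=73: ✓ → 124
line_sum = 549 + 579 + 109 + 267 + 119 + 360 + 389 + 33 + 74 + 566 + 121 + 478 + 184 + 124 = 3952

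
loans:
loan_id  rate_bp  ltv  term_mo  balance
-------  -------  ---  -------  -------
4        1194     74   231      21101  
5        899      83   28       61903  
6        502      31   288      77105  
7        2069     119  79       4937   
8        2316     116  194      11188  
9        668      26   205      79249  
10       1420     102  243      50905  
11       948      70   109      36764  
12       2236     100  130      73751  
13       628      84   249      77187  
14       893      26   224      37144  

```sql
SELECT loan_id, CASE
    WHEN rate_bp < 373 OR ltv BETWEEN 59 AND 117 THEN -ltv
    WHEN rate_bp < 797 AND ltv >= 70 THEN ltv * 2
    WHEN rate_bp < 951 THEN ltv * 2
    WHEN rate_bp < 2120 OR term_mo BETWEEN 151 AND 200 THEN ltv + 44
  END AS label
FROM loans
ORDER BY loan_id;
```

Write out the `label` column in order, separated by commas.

-74, -83, 62, 163, -116, 52, -102, -70, -100, -84, 52

loan_id=4: rate_bp < 373 OR ltv BETWEEN 59 AND 117 → -74
loan_id=5: rate_bp < 373 OR ltv BETWEEN 59 AND 117 → -83
loan_id=6: rate_bp < 951 → 62
loan_id=7: rate_bp < 2120 OR term_mo BETWEEN 151 AND 200 → 163
loan_id=8: rate_bp < 373 OR ltv BETWEEN 59 AND 117 → -116
loan_id=9: rate_bp < 951 → 52
loan_id=10: rate_bp < 373 OR ltv BETWEEN 59 AND 117 → -102
loan_id=11: rate_bp < 373 OR ltv BETWEEN 59 AND 117 → -70
loan_id=12: rate_bp < 373 OR ltv BETWEEN 59 AND 117 → -100
loan_id=13: rate_bp < 373 OR ltv BETWEEN 59 AND 117 → -84
loan_id=14: rate_bp < 951 → 52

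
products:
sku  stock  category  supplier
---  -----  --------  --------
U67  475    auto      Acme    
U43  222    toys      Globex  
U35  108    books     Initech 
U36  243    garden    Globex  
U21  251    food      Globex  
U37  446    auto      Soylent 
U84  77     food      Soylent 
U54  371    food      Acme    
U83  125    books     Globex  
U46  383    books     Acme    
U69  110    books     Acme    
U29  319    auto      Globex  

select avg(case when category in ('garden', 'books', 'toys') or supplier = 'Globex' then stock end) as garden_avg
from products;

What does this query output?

sku=U67: ✗
sku=U43: ✓ → 222
sku=U35: ✓ → 108
sku=U36: ✓ → 243
sku=U21: ✓ → 251
sku=U37: ✗
sku=U84: ✗
sku=U54: ✗
sku=U83: ✓ → 125
sku=U46: ✓ → 383
sku=U69: ✓ → 110
sku=U29: ✓ → 319
garden_avg = (222 + 108 + 243 + 251 + 125 + 383 + 110 + 319) / 8 = 220.125

220.125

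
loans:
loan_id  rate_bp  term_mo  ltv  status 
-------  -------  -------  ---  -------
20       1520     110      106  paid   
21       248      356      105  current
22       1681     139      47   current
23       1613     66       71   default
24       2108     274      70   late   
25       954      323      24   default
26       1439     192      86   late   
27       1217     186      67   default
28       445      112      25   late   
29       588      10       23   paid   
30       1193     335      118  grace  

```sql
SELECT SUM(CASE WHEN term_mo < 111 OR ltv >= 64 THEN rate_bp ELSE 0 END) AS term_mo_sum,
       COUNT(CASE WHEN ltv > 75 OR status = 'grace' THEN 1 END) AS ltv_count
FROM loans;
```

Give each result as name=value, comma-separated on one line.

[term_mo_sum: term_mo < 111 OR ltv >= 64]
loan_id=20: ✓ → 1520
loan_id=21: ✓ → 248
loan_id=22: ✗
loan_id=23: ✓ → 1613
loan_id=24: ✓ → 2108
loan_id=25: ✗
loan_id=26: ✓ → 1439
loan_id=27: ✓ → 1217
loan_id=28: ✗
loan_id=29: ✓ → 588
loan_id=30: ✓ → 1193
term_mo_sum = 1520 + 248 + 1613 + 2108 + 1439 + 1217 + 588 + 1193 = 9926
—
[ltv_count: ltv > 75 OR status = 'grace']
loan_id=20: ✓ → 1
loan_id=21: ✓ → 1
loan_id=22: ✗
loan_id=23: ✗
loan_id=24: ✗
loan_id=25: ✗
loan_id=26: ✓ → 1
loan_id=27: ✗
loan_id=28: ✗
loan_id=29: ✗
loan_id=30: ✓ → 1
ltv_count = COUNT(1, 1, 1, 1) = 4

term_mo_sum=9926, ltv_count=4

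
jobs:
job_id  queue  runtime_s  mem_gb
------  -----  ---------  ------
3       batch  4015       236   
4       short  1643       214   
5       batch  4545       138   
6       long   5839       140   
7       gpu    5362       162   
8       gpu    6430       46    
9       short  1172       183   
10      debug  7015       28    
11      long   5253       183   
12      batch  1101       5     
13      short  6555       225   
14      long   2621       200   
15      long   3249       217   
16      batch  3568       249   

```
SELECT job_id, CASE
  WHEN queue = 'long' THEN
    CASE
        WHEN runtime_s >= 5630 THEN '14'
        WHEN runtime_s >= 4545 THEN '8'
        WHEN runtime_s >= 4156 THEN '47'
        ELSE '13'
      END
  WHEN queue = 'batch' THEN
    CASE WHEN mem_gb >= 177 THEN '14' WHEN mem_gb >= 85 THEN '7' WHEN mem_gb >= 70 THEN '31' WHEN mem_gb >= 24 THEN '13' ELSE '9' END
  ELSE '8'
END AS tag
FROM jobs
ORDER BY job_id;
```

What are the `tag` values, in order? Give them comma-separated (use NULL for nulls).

14, 8, 7, 14, 8, 8, 8, 8, 8, 9, 8, 13, 13, 14

job_id=3: queue='batch' → inner[mem_gb >= 177] → 14
job_id=4: queue='short' → outer ELSE → 8
job_id=5: queue='batch' → inner[mem_gb >= 85] → 7
job_id=6: queue='long' → inner[runtime_s >= 5630] → 14
job_id=7: queue='gpu' → outer ELSE → 8
job_id=8: queue='gpu' → outer ELSE → 8
job_id=9: queue='short' → outer ELSE → 8
job_id=10: queue='debug' → outer ELSE → 8
job_id=11: queue='long' → inner[runtime_s >= 4545] → 8
job_id=12: queue='batch' → inner[ELSE] → 9
job_id=13: queue='short' → outer ELSE → 8
job_id=14: queue='long' → inner[ELSE] → 13
job_id=15: queue='long' → inner[ELSE] → 13
job_id=16: queue='batch' → inner[mem_gb >= 177] → 14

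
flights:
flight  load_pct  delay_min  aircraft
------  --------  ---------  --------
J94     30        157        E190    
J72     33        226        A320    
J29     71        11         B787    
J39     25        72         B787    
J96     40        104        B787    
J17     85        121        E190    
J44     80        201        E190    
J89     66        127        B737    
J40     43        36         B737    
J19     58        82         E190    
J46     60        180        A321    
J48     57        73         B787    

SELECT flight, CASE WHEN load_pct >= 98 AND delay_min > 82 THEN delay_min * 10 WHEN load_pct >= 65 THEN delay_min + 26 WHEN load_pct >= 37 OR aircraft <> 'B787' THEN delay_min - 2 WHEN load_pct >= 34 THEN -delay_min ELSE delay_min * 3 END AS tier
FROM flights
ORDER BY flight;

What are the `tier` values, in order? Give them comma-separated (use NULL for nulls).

flight=J17: load_pct >= 65 → 147
flight=J19: load_pct >= 37 OR aircraft <> 'B787' → 80
flight=J29: load_pct >= 65 → 37
flight=J39: ELSE → 216
flight=J40: load_pct >= 37 OR aircraft <> 'B787' → 34
flight=J44: load_pct >= 65 → 227
flight=J46: load_pct >= 37 OR aircraft <> 'B787' → 178
flight=J48: load_pct >= 37 OR aircraft <> 'B787' → 71
flight=J72: load_pct >= 37 OR aircraft <> 'B787' → 224
flight=J89: load_pct >= 65 → 153
flight=J94: load_pct >= 37 OR aircraft <> 'B787' → 155
flight=J96: load_pct >= 37 OR aircraft <> 'B787' → 102

147, 80, 37, 216, 34, 227, 178, 71, 224, 153, 155, 102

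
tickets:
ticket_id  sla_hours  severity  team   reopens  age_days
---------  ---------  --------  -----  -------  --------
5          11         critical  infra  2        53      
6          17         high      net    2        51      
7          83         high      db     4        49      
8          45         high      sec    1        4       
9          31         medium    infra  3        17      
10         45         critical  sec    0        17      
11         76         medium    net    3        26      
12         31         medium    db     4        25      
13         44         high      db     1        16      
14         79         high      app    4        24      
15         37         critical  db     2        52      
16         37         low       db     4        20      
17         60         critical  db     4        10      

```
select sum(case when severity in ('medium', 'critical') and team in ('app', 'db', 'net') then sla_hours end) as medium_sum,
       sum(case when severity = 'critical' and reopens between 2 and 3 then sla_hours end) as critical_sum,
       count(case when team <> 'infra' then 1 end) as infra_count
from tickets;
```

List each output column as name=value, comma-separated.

[medium_sum: severity in ('medium', 'critical') and team in ('app', 'db', 'net')]
ticket_id=5: ✗
ticket_id=6: ✗
ticket_id=7: ✗
ticket_id=8: ✗
ticket_id=9: ✗
ticket_id=10: ✗
ticket_id=11: ✓ → 76
ticket_id=12: ✓ → 31
ticket_id=13: ✗
ticket_id=14: ✗
ticket_id=15: ✓ → 37
ticket_id=16: ✗
ticket_id=17: ✓ → 60
medium_sum = 76 + 31 + 37 + 60 = 204
—
[critical_sum: severity = 'critical' and reopens between 2 and 3]
ticket_id=5: ✓ → 11
ticket_id=6: ✗
ticket_id=7: ✗
ticket_id=8: ✗
ticket_id=9: ✗
ticket_id=10: ✗
ticket_id=11: ✗
ticket_id=12: ✗
ticket_id=13: ✗
ticket_id=14: ✗
ticket_id=15: ✓ → 37
ticket_id=16: ✗
ticket_id=17: ✗
critical_sum = 11 + 37 = 48
—
[infra_count: team <> 'infra']
ticket_id=5: ✗
ticket_id=6: ✓ → 1
ticket_id=7: ✓ → 1
ticket_id=8: ✓ → 1
ticket_id=9: ✗
ticket_id=10: ✓ → 1
ticket_id=11: ✓ → 1
ticket_id=12: ✓ → 1
ticket_id=13: ✓ → 1
ticket_id=14: ✓ → 1
ticket_id=15: ✓ → 1
ticket_id=16: ✓ → 1
ticket_id=17: ✓ → 1
infra_count = COUNT(1, 1, 1, 1, 1, 1, 1, 1, 1, 1, 1) = 11

medium_sum=204, critical_sum=48, infra_count=11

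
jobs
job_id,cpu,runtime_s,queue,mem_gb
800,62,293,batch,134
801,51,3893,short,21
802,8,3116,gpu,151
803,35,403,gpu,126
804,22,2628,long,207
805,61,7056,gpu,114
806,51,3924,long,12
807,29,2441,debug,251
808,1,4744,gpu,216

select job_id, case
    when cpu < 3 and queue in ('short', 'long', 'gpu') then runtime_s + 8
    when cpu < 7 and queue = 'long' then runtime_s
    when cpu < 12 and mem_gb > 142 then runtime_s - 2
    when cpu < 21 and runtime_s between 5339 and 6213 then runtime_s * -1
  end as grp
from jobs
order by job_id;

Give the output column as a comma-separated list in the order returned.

NULL, NULL, 3114, NULL, NULL, NULL, NULL, NULL, 4752

job_id=800: (no match → NULL) → NULL
job_id=801: (no match → NULL) → NULL
job_id=802: cpu < 12 and mem_gb > 142 → 3114
job_id=803: (no match → NULL) → NULL
job_id=804: (no match → NULL) → NULL
job_id=805: (no match → NULL) → NULL
job_id=806: (no match → NULL) → NULL
job_id=807: (no match → NULL) → NULL
job_id=808: cpu < 3 and queue in ('short', 'long', 'gpu') → 4752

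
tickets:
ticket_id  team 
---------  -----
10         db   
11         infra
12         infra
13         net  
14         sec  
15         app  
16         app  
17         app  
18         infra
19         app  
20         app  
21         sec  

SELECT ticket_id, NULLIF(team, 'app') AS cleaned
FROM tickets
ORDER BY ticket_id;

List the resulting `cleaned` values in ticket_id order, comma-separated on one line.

db, infra, infra, net, sec, NULL, NULL, NULL, infra, NULL, NULL, sec

ticket_id=10: team=db vs app: differ → db
ticket_id=11: team=infra vs app: differ → infra
ticket_id=12: team=infra vs app: differ → infra
ticket_id=13: team=net vs app: differ → net
ticket_id=14: team=sec vs app: differ → sec
ticket_id=15: team=app vs app: equal → NULL
ticket_id=16: team=app vs app: equal → NULL
ticket_id=17: team=app vs app: equal → NULL
ticket_id=18: team=infra vs app: differ → infra
ticket_id=19: team=app vs app: equal → NULL
ticket_id=20: team=app vs app: equal → NULL
ticket_id=21: team=sec vs app: differ → sec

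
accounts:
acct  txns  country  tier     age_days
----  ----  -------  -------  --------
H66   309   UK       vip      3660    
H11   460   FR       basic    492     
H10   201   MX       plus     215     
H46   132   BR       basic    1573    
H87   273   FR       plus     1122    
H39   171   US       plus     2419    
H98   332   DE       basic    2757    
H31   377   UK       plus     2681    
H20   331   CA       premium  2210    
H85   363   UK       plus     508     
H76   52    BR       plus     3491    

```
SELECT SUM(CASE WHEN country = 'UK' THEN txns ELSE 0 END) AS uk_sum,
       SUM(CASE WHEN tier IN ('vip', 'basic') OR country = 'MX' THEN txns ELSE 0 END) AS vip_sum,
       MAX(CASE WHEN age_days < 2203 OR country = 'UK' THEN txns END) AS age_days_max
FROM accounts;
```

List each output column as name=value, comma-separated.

[uk_sum: country = 'UK']
acct=H66: ✓ → 309
acct=H11: ✗
acct=H10: ✗
acct=H46: ✗
acct=H87: ✗
acct=H39: ✗
acct=H98: ✗
acct=H31: ✓ → 377
acct=H20: ✗
acct=H85: ✓ → 363
acct=H76: ✗
uk_sum = 309 + 377 + 363 = 1049
—
[vip_sum: tier IN ('vip', 'basic') OR country = 'MX']
acct=H66: ✓ → 309
acct=H11: ✓ → 460
acct=H10: ✓ → 201
acct=H46: ✓ → 132
acct=H87: ✗
acct=H39: ✗
acct=H98: ✓ → 332
acct=H31: ✗
acct=H20: ✗
acct=H85: ✗
acct=H76: ✗
vip_sum = 309 + 460 + 201 + 132 + 332 = 1434
—
[age_days_max: age_days < 2203 OR country = 'UK']
acct=H66: ✓ → 309
acct=H11: ✓ → 460
acct=H10: ✓ → 201
acct=H46: ✓ → 132
acct=H87: ✓ → 273
acct=H39: ✗
acct=H98: ✗
acct=H31: ✓ → 377
acct=H20: ✗
acct=H85: ✓ → 363
acct=H76: ✗
age_days_max = MAX(309, 460, 201, 132, 273, 377, 363) = 460

uk_sum=1049, vip_sum=1434, age_days_max=460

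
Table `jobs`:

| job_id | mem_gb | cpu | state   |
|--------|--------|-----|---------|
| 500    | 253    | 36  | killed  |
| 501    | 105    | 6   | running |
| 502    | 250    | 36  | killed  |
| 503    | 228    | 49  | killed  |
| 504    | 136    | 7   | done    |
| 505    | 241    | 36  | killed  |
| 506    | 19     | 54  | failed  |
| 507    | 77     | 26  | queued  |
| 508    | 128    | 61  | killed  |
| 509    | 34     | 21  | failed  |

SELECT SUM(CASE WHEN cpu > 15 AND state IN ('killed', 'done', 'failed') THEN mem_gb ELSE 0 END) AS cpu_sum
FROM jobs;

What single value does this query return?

job_id=500: ✓ → 253
job_id=501: ✗
job_id=502: ✓ → 250
job_id=503: ✓ → 228
job_id=504: ✗
job_id=505: ✓ → 241
job_id=506: ✓ → 19
job_id=507: ✗
job_id=508: ✓ → 128
job_id=509: ✓ → 34
cpu_sum = 253 + 250 + 228 + 241 + 19 + 128 + 34 = 1153

1153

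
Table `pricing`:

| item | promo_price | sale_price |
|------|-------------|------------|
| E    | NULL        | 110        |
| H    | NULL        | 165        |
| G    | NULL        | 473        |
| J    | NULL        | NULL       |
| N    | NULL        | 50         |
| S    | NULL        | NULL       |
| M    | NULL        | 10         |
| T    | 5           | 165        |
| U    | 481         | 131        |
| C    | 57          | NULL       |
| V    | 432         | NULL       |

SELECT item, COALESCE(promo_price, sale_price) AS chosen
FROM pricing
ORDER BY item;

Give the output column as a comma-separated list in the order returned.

57, 110, 473, 165, NULL, 10, 50, NULL, 5, 481, 432

item=C: promo_price=57 → 57
item=E: promo_price=NULL, sale_price=110 → 110
item=G: promo_price=NULL, sale_price=473 → 473
item=H: promo_price=NULL, sale_price=165 → 165
item=J: promo_price=NULL, sale_price=NULL (all NULL) → NULL
item=M: promo_price=NULL, sale_price=10 → 10
item=N: promo_price=NULL, sale_price=50 → 50
item=S: promo_price=NULL, sale_price=NULL (all NULL) → NULL
item=T: promo_price=5 → 5
item=U: promo_price=481 → 481
item=V: promo_price=432 → 432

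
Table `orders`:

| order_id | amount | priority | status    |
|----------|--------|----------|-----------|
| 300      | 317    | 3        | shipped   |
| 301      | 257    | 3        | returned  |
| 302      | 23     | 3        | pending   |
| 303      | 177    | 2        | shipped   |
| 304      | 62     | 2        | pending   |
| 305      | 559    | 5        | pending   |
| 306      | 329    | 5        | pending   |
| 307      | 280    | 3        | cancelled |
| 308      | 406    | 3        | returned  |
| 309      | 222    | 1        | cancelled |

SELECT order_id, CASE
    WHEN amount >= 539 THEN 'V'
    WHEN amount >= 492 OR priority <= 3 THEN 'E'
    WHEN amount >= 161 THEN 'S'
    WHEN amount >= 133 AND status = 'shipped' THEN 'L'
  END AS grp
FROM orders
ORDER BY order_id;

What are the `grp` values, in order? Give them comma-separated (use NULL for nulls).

E, E, E, E, E, V, S, E, E, E

order_id=300: amount >= 492 OR priority <= 3 → E
order_id=301: amount >= 492 OR priority <= 3 → E
order_id=302: amount >= 492 OR priority <= 3 → E
order_id=303: amount >= 492 OR priority <= 3 → E
order_id=304: amount >= 492 OR priority <= 3 → E
order_id=305: amount >= 539 → V
order_id=306: amount >= 161 → S
order_id=307: amount >= 492 OR priority <= 3 → E
order_id=308: amount >= 492 OR priority <= 3 → E
order_id=309: amount >= 492 OR priority <= 3 → E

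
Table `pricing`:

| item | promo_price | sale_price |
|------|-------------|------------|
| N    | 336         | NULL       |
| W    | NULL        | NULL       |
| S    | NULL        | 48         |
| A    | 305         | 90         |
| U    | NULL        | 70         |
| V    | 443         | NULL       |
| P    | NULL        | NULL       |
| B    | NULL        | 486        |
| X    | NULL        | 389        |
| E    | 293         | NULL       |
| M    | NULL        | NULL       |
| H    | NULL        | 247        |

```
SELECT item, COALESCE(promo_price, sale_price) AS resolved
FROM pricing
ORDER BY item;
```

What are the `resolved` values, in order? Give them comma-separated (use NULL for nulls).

305, 486, 293, 247, NULL, 336, NULL, 48, 70, 443, NULL, 389

item=A: promo_price=305 → 305
item=B: promo_price=NULL, sale_price=486 → 486
item=E: promo_price=293 → 293
item=H: promo_price=NULL, sale_price=247 → 247
item=M: promo_price=NULL, sale_price=NULL (all NULL) → NULL
item=N: promo_price=336 → 336
item=P: promo_price=NULL, sale_price=NULL (all NULL) → NULL
item=S: promo_price=NULL, sale_price=48 → 48
item=U: promo_price=NULL, sale_price=70 → 70
item=V: promo_price=443 → 443
item=W: promo_price=NULL, sale_price=NULL (all NULL) → NULL
item=X: promo_price=NULL, sale_price=389 → 389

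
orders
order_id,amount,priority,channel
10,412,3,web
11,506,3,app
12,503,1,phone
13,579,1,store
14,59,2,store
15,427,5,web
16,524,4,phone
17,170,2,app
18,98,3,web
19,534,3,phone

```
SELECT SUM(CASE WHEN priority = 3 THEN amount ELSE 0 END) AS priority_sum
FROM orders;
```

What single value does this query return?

1550

order_id=10: ✓ → 412
order_id=11: ✓ → 506
order_id=12: ✗
order_id=13: ✗
order_id=14: ✗
order_id=15: ✗
order_id=16: ✗
order_id=17: ✗
order_id=18: ✓ → 98
order_id=19: ✓ → 534
priority_sum = 412 + 506 + 98 + 534 = 1550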